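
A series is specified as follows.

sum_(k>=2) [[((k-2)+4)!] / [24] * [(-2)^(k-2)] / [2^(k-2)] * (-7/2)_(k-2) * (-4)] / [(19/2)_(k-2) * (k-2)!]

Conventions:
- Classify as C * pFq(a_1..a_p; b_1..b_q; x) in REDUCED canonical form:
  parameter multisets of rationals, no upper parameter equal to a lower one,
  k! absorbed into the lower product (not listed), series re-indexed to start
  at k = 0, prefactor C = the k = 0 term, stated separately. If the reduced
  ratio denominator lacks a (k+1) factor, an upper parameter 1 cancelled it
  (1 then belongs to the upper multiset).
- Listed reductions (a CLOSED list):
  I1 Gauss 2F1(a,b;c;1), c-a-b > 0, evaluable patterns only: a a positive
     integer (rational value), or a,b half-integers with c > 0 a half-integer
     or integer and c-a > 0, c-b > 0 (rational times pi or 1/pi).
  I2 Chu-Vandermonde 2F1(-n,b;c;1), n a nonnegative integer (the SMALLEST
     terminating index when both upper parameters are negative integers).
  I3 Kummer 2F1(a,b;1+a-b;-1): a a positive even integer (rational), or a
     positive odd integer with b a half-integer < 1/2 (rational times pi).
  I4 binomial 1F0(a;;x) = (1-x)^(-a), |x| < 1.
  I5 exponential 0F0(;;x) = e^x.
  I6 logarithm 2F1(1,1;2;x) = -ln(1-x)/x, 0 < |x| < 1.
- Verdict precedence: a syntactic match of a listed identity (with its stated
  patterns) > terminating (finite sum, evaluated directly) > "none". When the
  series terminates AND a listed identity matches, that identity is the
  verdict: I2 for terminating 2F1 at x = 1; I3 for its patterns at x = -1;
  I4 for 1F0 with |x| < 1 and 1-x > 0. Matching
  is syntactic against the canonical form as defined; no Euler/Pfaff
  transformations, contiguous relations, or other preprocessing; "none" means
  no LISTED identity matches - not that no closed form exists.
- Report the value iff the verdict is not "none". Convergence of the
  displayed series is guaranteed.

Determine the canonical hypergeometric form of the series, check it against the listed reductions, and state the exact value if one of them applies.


Classification (C = -4): 2F1 with upper {-7/2, 5}, lower {19/2}, argument x = -1. Verdict: Kummer's theorem (I3) matches (x = -1; c = 19/2 equals 1+a-b for upper {-7/2, 5}: listed pattern). Exact value: (-765765/131072) * pi.

The tell: with t_0 = -4, the factorial ratio (C = -4, x = -1) (k+a-1)!/(a-1)! is a rising factorial (a)_k.
Consecutive-term ratio: r(k) = (-1) * (k-7/2) (k+5) / [(k+19/2) (k+1)] ; factor over Q: parameters, x = (-1), and C = -4.


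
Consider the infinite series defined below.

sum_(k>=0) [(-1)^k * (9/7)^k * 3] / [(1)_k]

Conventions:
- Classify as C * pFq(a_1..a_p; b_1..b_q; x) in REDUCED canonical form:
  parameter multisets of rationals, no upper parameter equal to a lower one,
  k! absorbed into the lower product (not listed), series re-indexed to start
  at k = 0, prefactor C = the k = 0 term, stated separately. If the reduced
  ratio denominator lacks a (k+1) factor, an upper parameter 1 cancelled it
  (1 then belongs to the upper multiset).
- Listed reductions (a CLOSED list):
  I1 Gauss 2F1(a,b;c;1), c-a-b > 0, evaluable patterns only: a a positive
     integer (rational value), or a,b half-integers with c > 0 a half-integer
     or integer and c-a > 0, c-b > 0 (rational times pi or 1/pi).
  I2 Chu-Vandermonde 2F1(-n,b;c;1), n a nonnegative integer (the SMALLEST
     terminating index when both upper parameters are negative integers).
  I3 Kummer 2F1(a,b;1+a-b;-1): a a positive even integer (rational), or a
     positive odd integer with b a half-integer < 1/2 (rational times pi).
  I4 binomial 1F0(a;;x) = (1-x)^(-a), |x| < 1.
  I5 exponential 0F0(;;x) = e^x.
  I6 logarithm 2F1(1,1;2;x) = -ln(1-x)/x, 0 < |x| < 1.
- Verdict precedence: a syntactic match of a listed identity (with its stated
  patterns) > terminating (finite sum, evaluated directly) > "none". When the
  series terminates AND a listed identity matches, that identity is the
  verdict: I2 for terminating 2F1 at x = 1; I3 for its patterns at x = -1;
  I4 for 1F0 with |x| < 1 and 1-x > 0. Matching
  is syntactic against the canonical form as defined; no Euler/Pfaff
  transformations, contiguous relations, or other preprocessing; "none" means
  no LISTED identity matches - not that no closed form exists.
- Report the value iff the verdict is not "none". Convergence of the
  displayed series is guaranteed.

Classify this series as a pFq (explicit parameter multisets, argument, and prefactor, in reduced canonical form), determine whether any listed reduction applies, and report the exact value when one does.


Key step: from the first term 3: the (-1)^k factor (C = 3) folds into the argument's sign.
Adjacent-term ratio: r(k) = (-9/7) * 1 / [(k+1)] - rational in k, leading ratio (-9/7); with t_0 = 3, classification follows.

Prefactor 3, argument -9/7: 0F0 with upper {-} over lower {-}. Verdict (x = -9/7): exponential (I5) applies (the 0F0 exponential series at x = -9/7). Sum: 3 * e^(-9/7).


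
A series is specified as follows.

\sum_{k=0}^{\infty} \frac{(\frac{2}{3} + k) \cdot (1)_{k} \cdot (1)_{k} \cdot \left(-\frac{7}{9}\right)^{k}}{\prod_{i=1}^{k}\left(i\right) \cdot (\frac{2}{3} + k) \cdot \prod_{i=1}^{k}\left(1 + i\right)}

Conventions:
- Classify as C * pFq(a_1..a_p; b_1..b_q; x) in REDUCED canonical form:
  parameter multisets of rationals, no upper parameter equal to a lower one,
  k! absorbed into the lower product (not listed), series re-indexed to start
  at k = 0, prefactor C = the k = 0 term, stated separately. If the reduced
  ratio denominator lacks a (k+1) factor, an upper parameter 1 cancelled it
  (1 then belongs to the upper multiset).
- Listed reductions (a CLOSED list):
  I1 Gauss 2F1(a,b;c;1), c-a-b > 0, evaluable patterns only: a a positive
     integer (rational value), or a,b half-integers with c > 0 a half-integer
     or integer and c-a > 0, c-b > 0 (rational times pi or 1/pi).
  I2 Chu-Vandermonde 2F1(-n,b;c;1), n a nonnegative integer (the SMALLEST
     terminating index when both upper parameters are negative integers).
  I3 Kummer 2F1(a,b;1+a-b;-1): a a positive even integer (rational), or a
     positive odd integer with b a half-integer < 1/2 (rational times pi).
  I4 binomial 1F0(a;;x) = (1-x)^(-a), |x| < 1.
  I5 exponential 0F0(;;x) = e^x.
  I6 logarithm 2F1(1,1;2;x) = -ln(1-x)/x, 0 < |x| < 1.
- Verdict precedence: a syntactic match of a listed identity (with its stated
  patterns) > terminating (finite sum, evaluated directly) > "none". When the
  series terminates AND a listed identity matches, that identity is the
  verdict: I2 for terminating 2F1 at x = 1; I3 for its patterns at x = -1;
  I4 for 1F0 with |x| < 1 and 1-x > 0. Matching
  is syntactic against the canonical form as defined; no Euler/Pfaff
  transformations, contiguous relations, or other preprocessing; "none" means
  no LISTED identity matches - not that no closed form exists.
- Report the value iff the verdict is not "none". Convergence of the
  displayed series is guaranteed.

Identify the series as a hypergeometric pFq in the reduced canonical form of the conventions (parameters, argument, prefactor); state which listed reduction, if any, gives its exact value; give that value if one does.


Canonical form: C = 1 times 2F1 with upper {1, 1}, lower {2}, x = -\frac{7}{9}. Verdict: logarithm (I6) matches (the logarithm: parameters (1,1;2), x = -\frac{7}{9}). Hence: \frac{9}{7} \cdot \ln\left(\frac{16}{9}\right).

Structural cue: x = -\frac{7}{9} and the product of the first k integers (C = 1, x = -7/9) is k!.
Ratio: r(k) = -\frac{7}{9} * (k+1) (k+1) / [(k+2) (k+1)] - rational in k, leading ratio -\frac{7}{9}; with t_0 = 1, classification follows.


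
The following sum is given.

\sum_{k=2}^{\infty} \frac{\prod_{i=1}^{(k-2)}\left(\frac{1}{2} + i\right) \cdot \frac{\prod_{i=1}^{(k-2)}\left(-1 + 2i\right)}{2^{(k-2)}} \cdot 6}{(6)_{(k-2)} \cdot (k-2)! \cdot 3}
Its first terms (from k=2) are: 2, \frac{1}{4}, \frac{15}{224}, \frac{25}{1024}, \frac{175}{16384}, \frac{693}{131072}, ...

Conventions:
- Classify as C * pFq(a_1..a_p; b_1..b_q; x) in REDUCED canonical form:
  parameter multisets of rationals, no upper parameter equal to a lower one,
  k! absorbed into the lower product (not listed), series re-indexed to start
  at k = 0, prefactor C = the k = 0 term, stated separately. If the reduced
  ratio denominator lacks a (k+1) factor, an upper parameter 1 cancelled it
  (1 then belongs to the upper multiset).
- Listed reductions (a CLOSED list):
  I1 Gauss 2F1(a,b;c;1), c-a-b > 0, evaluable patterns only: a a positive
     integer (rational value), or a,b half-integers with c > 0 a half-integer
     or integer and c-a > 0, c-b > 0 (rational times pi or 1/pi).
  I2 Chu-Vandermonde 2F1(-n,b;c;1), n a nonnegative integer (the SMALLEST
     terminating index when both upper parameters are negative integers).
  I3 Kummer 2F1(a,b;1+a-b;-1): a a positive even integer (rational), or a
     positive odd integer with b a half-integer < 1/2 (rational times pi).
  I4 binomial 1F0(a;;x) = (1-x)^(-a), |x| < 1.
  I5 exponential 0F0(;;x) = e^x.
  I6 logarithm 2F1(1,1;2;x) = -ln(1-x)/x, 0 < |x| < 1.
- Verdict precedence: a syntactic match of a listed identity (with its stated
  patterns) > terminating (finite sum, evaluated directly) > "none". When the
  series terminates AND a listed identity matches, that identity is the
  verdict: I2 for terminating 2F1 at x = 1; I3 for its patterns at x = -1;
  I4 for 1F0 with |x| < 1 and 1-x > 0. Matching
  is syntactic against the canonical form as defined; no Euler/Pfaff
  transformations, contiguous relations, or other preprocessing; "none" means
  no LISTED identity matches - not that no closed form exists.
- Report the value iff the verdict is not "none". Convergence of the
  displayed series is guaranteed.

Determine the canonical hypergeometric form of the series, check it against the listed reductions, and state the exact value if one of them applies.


Key observation: with t_0 = 2, the odd product 1*3*...*(2k-1) (C = 2, x = 1) is 2^k (1/2)_k.
Consecutive-term ratio: r(k) = 1 * (k+\frac{1}{2}) (k+\frac{3}{2}) / [(k+6) (k+1)] - rational in k. x = 1; t_0 = 2; negate the roots.

With C = 2: the canonical form is 2F1(\frac{1}{2}, \frac{3}{2}; 6; 1). Verdict: Gauss (I1, half-integer pattern) matches (x = 1; upper {\frac{1}{2}, \frac{3}{2}} half-integers, c = 6 in the evaluable pattern). Value: \frac{16384}{2205} / \pi.


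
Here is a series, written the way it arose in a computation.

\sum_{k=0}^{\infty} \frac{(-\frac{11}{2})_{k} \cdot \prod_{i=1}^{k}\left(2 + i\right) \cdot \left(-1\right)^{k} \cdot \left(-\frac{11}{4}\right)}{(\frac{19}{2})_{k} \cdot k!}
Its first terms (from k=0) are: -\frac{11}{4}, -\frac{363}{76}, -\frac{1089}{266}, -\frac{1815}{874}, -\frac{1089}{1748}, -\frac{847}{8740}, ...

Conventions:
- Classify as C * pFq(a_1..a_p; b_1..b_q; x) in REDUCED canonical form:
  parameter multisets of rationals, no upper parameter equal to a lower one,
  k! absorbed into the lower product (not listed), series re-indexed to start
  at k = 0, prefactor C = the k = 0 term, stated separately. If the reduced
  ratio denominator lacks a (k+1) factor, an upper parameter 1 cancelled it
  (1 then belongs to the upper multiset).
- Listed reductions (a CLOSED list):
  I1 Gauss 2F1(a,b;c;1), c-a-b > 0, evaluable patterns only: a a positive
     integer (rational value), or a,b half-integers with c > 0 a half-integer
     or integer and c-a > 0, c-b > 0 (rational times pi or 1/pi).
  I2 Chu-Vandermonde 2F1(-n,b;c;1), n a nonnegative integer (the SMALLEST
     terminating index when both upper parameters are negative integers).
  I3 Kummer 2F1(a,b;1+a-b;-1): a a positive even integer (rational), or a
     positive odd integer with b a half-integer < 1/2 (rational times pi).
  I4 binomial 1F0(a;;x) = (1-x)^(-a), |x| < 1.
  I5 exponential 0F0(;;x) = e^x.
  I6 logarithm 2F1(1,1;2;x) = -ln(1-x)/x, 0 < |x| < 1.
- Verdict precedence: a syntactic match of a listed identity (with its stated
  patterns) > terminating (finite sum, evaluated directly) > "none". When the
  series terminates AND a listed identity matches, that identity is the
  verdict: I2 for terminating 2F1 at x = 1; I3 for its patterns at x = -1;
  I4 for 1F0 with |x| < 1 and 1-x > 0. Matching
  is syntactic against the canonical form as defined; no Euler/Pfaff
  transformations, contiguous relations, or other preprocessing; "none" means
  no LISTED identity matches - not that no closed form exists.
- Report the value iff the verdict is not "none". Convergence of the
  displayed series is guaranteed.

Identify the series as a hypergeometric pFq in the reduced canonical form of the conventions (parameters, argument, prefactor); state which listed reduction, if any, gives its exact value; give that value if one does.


This is -\frac{11}{4} * 2F1(-\frac{11}{2}, 3; \frac{19}{2}; -1) in reduced canonical form. Verdict (x = -1): Kummer's theorem (I3) applies (x = -1; c = \frac{19}{2} equals 1+a-b for upper {-\frac{11}{2}, 3}: listed pattern). Its exact value is \left(-\frac{1203345}{262144}\right) \cdot \pi.

Key observation: x = -1 and the running product (prefactor -11/4) telescopes to a rising factorial.
Adjacent-term ratio: r(k) = -1 * (k-\frac{11}{2}) (k+3) / [(k+\frac{19}{2}) (k+1)] - poly over poly, x = -1 from leading terms; C = -\frac{11}{4} at k = 0.


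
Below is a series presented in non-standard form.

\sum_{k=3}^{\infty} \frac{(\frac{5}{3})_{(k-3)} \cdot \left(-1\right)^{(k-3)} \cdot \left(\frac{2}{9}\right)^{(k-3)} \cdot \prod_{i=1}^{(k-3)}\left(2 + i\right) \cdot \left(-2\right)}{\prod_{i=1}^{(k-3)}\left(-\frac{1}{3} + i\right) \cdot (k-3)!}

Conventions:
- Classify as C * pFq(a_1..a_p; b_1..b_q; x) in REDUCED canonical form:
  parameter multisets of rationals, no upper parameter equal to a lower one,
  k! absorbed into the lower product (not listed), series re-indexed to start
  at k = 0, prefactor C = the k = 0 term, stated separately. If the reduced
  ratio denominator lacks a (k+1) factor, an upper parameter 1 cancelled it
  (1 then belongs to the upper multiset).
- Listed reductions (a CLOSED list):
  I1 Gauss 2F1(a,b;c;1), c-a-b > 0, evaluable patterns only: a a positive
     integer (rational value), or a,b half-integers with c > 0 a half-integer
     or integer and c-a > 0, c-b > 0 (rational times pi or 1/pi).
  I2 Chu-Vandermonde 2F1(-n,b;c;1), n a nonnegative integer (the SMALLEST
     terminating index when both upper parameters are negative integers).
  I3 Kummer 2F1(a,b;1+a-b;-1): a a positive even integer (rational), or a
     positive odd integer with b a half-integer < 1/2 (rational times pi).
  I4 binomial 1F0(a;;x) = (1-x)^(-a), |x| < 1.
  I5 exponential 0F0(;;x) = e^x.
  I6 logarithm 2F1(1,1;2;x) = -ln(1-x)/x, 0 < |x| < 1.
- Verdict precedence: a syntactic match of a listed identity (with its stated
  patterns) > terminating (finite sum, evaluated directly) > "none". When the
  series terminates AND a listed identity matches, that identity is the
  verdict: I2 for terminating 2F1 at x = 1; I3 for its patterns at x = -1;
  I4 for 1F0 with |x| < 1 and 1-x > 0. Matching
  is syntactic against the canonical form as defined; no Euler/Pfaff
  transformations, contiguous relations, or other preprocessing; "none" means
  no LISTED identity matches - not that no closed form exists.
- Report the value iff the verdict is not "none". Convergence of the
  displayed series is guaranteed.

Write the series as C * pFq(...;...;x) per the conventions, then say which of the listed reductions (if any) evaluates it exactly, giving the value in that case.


The tell: x = -\frac{2}{9} and the (-1)^k factor (C = -2, x = -2/9) folds into the argument's sign.
Step ratio: r(k) = -\frac{2}{9} * (k+\frac{5}{3}) (k+3) / [(k+\frac{2}{3}) (k+1)] - rational in k, leading ratio -\frac{2}{9}; with t_0 = -2, classification follows.

This is -2 * 2F1(\frac{5}{3}, 3; \frac{2}{3}; -\frac{2}{9}) in reduced canonical form. Verdict: none (x = -\frac{2}{9}): each listed identity misses the multisets {\frac{5}{3}, 3} ; {\frac{2}{3}}.


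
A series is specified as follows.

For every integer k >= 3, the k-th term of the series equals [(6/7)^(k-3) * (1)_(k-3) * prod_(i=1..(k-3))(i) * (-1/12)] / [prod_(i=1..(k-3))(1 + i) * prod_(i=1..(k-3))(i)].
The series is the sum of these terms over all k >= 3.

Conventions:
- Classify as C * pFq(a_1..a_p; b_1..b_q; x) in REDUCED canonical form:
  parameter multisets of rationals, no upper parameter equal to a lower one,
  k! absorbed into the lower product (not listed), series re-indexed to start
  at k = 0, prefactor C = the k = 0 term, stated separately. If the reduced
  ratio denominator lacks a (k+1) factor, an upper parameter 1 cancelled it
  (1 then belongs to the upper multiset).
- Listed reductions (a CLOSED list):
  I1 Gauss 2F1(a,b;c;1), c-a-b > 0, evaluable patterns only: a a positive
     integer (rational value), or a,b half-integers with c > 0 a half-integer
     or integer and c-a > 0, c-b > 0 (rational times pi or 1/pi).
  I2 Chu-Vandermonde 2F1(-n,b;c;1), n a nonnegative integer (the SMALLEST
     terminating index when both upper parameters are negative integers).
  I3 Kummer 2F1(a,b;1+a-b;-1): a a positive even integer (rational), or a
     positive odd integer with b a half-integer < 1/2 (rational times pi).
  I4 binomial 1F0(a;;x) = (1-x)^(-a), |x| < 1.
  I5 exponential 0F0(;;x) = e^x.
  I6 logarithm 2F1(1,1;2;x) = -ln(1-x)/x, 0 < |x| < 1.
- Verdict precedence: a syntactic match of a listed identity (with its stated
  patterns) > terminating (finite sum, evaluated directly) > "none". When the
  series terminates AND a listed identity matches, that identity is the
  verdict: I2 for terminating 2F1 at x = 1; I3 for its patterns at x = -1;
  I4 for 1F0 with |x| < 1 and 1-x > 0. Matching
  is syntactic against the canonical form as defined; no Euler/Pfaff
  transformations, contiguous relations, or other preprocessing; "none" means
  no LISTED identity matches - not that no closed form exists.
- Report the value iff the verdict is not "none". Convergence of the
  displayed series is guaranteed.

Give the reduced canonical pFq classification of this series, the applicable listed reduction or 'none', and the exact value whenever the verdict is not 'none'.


At argument 6/7: a 2F1 with upper {1, 1}, lower {2}, scaled by C = -1/12. Verdict: logarithm (I6) fires (the logarithm: parameters (1,1;2), x = 6/7). Exact value: (7/72) * ln(1/7).

The tell: from the first term -1/12: the running product (prefactor -1/12) telescopes to a rising factorial.
Consecutive-term ratio: r(k) = (6/7) * (k+1) (k+1) / [(k+2) (k+1)] - rational in k, leading ratio (6/7); with t_0 = -1/12, classification follows.


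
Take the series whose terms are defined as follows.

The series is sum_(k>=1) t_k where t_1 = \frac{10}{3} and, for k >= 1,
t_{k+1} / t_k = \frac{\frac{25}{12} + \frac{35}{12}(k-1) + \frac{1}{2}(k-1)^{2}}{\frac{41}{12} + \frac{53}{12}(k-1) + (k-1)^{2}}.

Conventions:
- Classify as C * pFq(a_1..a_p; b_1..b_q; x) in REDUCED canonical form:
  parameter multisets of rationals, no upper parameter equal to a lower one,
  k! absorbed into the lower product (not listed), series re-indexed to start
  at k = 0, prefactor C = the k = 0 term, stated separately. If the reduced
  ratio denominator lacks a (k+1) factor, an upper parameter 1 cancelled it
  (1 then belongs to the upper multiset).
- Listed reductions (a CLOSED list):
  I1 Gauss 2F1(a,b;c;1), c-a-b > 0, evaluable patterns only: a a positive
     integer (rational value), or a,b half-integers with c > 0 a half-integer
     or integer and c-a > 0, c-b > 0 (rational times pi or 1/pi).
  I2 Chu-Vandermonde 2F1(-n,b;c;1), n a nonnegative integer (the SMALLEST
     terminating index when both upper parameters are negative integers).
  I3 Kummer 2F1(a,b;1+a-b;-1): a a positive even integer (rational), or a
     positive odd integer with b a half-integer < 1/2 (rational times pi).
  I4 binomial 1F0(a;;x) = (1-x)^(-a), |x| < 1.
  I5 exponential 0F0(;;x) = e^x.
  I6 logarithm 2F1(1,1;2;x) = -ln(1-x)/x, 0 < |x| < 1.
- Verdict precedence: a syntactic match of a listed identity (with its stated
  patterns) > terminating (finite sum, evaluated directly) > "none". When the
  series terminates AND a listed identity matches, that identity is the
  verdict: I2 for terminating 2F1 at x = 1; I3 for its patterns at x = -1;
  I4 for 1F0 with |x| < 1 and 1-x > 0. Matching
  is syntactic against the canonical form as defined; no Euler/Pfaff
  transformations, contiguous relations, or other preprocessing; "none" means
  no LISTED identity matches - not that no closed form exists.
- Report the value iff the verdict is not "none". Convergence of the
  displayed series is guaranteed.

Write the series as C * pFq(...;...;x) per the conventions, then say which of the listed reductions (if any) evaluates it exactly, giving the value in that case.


Classification (C = \frac{10}{3}): 2F1 with upper {\frac{5}{6}, 5}, lower {\frac{41}{12}}, argument x = \frac{1}{2}. Verdict: none. Every listed pattern misses the 2F1 form at \frac{1}{2}, upper {\frac{5}{6}, 5}.

First insight: from the first term \frac{10}{3}: roots of the ratio polynomials (C = 10/3) are the negated parameters.
Step ratio: r(k) = \frac{1}{2} * (k+\frac{5}{6}) (k+5) / [(k+\frac{41}{12}) (k+1)] - rational in k. x = \frac{1}{2}; t_0 = \frac{10}{3}; negate the roots.


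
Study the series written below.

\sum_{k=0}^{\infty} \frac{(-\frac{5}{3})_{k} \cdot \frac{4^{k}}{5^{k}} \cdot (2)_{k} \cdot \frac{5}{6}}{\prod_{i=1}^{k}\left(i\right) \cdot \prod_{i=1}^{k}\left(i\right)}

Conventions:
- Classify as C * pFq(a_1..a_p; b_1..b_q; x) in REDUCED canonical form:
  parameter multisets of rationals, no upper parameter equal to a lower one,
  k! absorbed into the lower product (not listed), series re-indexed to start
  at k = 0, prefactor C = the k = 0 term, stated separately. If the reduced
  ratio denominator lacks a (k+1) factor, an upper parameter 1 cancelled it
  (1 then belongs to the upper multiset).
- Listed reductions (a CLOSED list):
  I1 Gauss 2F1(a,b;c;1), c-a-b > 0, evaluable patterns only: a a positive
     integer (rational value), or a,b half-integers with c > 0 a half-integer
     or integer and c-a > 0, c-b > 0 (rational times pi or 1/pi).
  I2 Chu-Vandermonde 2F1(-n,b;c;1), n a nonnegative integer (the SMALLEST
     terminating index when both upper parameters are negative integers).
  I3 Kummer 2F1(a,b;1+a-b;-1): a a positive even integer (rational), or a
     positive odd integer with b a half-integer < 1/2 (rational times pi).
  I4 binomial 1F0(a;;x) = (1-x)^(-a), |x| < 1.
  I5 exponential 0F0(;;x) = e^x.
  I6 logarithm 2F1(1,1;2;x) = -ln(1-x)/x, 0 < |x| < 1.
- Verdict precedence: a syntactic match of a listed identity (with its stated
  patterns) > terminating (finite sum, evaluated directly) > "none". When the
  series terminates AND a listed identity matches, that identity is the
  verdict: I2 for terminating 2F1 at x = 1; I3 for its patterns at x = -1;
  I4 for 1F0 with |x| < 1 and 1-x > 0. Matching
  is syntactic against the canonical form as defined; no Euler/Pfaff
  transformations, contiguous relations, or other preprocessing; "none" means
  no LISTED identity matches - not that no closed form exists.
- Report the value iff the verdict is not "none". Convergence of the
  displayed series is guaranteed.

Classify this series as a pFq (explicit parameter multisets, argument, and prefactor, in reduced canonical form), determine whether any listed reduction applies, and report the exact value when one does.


Canonical form: C = \frac{5}{6} times 2F1 with upper {-\frac{5}{3}, 2}, lower {1}, x = \frac{4}{5}. Verdict: none. No listed pattern accepts 2F1(-\frac{5}{3}, 2; 1; \frac{4}{5}).

Structural cue: t_0 being \frac{5}{6}, the two geometric factors (prefactor 5/6) combine into one argument.
Step ratio: r(k) = \frac{4}{5} * (k-\frac{5}{3}) (k+2) / [(k+1) (k+1)] - rational in k. x = \frac{4}{5}; t_0 = \frac{5}{6}; negate the roots.


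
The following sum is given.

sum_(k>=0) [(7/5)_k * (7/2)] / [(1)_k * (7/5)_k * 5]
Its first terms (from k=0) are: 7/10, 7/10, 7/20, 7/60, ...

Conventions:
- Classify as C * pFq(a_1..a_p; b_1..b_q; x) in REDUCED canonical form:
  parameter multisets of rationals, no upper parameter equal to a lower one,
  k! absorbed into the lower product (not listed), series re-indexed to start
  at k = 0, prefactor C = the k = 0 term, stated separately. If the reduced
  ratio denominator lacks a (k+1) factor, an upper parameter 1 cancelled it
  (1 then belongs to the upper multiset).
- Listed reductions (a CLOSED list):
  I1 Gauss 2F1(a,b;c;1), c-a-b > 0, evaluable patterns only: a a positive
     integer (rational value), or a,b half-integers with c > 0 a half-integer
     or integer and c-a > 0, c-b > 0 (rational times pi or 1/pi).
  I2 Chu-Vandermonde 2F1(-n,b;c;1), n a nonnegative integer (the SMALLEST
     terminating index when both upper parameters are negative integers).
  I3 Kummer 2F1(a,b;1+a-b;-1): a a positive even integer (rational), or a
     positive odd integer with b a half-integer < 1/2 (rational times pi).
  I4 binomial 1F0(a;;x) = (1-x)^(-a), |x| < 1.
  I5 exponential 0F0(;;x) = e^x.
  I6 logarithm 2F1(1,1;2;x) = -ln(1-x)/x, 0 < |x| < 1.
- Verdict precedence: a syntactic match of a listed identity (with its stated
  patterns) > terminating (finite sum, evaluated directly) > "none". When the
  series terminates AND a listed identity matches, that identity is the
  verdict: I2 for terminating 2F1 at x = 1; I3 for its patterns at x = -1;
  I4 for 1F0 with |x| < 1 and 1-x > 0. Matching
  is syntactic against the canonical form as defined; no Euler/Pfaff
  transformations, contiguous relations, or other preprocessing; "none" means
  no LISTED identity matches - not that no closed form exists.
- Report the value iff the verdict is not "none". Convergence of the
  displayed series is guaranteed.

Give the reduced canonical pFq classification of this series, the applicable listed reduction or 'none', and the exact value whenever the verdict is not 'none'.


This is 7/10 * 0F0(-; -; 1) in reduced canonical form. Verdict (x = 1): the I5 exponential reduction applies (the 0F0 exponential series at x = 1). Its exact value is (7/10) * e^(1).

First insight: with t_0 = 7/10, the constant factors (C = 7/10, x = 1) combine into one prefactor.
Adjacent-term ratio: r(k) = 1 * 1 / [(k+1)] - rational in k. x = 1; t_0 = 7/10; negate the roots.


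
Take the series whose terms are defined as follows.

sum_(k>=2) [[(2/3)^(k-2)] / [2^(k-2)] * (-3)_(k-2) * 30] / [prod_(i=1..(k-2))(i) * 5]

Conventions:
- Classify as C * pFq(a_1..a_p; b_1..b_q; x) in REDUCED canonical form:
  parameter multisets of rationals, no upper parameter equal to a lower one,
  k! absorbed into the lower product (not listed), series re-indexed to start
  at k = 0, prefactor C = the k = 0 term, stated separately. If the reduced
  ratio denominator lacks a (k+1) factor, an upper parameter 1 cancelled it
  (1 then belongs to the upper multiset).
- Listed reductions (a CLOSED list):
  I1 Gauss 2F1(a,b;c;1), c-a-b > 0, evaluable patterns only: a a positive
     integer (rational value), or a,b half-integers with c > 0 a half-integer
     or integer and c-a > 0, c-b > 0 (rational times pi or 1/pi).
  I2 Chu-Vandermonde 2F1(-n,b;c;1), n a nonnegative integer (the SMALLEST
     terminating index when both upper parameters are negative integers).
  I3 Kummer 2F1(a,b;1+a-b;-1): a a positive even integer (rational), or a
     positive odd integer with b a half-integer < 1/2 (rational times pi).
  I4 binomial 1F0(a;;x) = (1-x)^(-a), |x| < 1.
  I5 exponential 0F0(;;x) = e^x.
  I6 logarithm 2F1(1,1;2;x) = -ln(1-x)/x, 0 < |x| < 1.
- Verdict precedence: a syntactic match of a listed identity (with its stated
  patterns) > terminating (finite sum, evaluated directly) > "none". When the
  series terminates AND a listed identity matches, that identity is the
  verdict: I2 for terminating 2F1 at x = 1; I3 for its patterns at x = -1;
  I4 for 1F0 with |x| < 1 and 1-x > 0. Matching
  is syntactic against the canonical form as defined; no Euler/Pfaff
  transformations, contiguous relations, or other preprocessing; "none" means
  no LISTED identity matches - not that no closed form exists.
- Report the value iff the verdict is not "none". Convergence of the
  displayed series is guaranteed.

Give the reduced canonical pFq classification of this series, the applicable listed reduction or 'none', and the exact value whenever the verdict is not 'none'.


This is 6 * 1F0(-3; -; 1/3) in reduced canonical form. Verdict (x = 1/3): the I4 binomial reduction applies (the 1F0 binomial series: exponent 3, x = 1/3). Exact value: 16/9.

Key observation: from the first term 6: the two k-th powers (prefactor 6) combine into one argument.
Adjacent-term ratio: r(k) = (1/3) * (k-3) / [(k+1)] - rational; roots negated = parameters, x = (1/3), C = 6.


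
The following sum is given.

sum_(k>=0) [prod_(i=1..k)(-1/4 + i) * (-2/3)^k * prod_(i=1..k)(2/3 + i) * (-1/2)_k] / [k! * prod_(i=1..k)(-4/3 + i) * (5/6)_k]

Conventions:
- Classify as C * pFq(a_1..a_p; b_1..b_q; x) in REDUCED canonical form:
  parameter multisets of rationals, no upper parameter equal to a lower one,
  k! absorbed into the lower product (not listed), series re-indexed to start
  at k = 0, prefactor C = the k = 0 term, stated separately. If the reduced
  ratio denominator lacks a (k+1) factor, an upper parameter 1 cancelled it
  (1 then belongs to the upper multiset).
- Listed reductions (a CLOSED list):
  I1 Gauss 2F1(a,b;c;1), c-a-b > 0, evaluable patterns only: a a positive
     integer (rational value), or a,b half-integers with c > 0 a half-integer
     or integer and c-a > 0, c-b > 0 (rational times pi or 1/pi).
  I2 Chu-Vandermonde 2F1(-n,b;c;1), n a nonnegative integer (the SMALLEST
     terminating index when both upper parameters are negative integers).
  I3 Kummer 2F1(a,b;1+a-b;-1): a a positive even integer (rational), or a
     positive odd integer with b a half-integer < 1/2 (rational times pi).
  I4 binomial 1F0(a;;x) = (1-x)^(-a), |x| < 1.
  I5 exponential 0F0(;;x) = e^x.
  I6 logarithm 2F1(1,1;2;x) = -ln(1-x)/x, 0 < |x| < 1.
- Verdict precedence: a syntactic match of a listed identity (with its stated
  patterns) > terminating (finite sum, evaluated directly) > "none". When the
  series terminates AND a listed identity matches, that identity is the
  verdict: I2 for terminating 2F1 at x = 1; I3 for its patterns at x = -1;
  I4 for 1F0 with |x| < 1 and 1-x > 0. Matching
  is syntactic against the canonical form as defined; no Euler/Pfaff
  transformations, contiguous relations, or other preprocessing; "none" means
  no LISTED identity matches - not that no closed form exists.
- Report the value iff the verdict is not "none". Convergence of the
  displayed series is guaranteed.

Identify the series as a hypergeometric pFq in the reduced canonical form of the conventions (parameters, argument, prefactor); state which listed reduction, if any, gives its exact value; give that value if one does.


Classification (C = 1): 3F2 with upper {-1/2, 3/4, 5/3}, lower {-1/3, 5/6}, argument x = -2/3. Verdict: none - at argument -2/3 the multisets {-1/2, 3/4, 5/3} ; {-1/3, 5/6} match no listed identity.

Key observation: with t_0 = 1, the lower running product (prefactor 1) is a rising factorial.
Adjacent-term ratio: r(k) = (-2/3) * (k-1/2) (k+3/4) (k+5/3) / [(k-1/3) (k+5/6) (k+1)] - rational in k. x = (-2/3); t_0 = 1; negate the roots.


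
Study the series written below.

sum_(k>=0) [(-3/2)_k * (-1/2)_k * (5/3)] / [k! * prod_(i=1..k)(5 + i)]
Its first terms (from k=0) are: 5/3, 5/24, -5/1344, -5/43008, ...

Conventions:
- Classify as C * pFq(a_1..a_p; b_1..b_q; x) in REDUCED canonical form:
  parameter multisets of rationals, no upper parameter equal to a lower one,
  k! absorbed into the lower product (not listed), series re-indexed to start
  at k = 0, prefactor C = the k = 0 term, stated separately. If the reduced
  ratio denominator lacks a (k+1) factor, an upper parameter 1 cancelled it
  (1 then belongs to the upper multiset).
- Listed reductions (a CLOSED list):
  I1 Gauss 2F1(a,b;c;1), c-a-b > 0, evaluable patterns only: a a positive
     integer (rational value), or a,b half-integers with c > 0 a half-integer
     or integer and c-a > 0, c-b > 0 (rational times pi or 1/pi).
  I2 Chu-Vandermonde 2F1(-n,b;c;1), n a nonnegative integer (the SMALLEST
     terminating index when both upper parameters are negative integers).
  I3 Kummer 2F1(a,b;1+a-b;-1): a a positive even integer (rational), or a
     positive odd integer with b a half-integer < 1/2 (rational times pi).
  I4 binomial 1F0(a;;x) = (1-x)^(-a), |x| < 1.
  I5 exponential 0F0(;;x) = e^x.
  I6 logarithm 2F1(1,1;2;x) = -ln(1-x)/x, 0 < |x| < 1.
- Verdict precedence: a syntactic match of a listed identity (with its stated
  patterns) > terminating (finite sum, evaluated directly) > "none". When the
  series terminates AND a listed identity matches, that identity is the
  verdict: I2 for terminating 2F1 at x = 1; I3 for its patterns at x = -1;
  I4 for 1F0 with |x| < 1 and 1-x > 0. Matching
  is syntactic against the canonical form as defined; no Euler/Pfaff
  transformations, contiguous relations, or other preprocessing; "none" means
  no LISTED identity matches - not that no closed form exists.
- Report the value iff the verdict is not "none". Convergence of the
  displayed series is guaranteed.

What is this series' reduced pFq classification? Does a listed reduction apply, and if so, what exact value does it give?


Classification (C = 5/3): 2F1 with upper {-3/2, -1/2}, lower {6}, argument x = 1. Verdict (x = 1): Gauss (I1, half-integer pattern) applies (x = 1; upper {-3/2, -1/2} half-integers, c = 6 in the evaluable pattern). Value: (5242880/891891) / pi.

Structural cue: x = 1 and the lower running product (C = 5/3) is a rising factorial.
Ratio: r(k) = 1 * (k-3/2) (k-1/2) / [(k+6) (k+1)] - rational; roots negated = parameters, x = 1, C = 5/3.


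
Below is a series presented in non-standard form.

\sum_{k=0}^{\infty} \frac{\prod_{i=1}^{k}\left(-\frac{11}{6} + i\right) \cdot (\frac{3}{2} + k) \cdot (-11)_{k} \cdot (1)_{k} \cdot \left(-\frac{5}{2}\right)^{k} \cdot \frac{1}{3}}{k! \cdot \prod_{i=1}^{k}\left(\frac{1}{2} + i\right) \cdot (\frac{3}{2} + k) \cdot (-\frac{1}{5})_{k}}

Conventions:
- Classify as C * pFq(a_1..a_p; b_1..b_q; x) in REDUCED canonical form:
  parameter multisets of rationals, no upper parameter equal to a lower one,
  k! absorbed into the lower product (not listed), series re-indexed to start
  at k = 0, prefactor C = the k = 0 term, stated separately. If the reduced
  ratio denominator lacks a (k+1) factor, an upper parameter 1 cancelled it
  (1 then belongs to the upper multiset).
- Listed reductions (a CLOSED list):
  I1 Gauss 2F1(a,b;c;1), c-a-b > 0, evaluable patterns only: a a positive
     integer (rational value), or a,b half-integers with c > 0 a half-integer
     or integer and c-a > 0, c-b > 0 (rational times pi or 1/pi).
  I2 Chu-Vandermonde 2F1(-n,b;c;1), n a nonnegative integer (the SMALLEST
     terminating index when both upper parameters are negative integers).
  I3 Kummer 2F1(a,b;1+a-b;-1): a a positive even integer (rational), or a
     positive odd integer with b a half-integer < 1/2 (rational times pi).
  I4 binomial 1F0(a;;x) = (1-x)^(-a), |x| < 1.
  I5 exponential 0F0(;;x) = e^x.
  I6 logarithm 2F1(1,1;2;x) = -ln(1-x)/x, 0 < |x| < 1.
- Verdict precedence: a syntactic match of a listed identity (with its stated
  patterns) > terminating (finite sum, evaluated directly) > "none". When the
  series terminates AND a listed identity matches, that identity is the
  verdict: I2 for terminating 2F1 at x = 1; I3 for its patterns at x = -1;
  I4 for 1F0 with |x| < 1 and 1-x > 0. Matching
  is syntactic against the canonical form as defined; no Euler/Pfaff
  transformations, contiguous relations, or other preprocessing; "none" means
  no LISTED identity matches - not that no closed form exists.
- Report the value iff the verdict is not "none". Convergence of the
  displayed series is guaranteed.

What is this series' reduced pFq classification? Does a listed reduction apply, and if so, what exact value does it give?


At argument -\frac{5}{2}: a 3F2 with upper {-11, -\frac{5}{6}, 1}, lower {-\frac{1}{5}, \frac{3}{2}}, scaled by C = \frac{1}{3}. Verdict: terminating - no listed pattern fits, but -11 in the upper list cuts the series at k = 11; direct evaluation. Hence: \frac{51602649400678810091285477}{1939244789868863533056}.

Key step: from the first term \frac{1}{3}: the lower running product (C = 1/3, x = -5/2) is a rising factorial.
Ratio: r(k) = -\frac{5}{2} * (k-11) (k-\frac{5}{6}) (k+1) / [(k-\frac{1}{5}) (k+\frac{3}{2}) (k+1)] - rational in k, leading ratio -\frac{5}{2}; with t_0 = \frac{1}{3}, classification follows.


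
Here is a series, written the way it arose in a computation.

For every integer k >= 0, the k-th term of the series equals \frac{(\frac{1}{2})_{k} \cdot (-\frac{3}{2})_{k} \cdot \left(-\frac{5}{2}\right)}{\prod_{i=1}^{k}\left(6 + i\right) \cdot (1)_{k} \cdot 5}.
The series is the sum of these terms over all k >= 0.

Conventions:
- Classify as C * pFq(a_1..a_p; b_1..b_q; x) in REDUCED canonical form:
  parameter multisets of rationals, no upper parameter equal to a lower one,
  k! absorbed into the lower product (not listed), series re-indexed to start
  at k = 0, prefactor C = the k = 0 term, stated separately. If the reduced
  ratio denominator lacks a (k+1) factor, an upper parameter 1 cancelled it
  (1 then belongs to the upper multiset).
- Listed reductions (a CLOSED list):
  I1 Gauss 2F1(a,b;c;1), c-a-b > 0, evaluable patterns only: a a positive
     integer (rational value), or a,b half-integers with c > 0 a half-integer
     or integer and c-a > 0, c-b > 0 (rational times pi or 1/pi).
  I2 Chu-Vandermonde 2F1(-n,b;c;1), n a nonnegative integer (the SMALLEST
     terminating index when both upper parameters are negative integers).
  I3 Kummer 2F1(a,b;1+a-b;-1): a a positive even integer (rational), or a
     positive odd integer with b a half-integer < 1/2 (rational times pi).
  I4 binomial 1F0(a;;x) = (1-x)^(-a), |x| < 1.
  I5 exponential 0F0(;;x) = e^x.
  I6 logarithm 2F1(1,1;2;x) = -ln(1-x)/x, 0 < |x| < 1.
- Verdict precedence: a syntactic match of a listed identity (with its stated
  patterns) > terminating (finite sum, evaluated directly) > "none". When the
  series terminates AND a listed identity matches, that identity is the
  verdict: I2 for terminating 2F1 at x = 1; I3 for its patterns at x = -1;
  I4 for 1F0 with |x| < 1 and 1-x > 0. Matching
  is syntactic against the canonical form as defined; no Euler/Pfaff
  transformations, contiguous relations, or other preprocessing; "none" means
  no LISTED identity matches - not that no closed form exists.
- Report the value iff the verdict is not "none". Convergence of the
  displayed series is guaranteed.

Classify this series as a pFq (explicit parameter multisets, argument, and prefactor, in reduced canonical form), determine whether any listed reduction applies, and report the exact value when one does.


This is -\frac{1}{2} * 2F1(-\frac{3}{2}, \frac{1}{2}; 7; 1) in reduced canonical form. Verdict: the half-integer Gauss pattern (I1) fires (x = 1; upper {-\frac{3}{2}, \frac{1}{2}} half-integers, c = 7 in the evaluable pattern). Sum: \left(-\frac{2097152}{1486485}\right) / \pi.

Structural cue: t_0 = -\frac{1}{2} here, and (1)_k (C = -1/2) is k! itself.
Step ratio: r(k) = 1 * (k-\frac{3}{2}) (k+\frac{1}{2}) / [(k+7) (k+1)] - rational in k. x = 1; t_0 = -\frac{1}{2}; negate the roots.


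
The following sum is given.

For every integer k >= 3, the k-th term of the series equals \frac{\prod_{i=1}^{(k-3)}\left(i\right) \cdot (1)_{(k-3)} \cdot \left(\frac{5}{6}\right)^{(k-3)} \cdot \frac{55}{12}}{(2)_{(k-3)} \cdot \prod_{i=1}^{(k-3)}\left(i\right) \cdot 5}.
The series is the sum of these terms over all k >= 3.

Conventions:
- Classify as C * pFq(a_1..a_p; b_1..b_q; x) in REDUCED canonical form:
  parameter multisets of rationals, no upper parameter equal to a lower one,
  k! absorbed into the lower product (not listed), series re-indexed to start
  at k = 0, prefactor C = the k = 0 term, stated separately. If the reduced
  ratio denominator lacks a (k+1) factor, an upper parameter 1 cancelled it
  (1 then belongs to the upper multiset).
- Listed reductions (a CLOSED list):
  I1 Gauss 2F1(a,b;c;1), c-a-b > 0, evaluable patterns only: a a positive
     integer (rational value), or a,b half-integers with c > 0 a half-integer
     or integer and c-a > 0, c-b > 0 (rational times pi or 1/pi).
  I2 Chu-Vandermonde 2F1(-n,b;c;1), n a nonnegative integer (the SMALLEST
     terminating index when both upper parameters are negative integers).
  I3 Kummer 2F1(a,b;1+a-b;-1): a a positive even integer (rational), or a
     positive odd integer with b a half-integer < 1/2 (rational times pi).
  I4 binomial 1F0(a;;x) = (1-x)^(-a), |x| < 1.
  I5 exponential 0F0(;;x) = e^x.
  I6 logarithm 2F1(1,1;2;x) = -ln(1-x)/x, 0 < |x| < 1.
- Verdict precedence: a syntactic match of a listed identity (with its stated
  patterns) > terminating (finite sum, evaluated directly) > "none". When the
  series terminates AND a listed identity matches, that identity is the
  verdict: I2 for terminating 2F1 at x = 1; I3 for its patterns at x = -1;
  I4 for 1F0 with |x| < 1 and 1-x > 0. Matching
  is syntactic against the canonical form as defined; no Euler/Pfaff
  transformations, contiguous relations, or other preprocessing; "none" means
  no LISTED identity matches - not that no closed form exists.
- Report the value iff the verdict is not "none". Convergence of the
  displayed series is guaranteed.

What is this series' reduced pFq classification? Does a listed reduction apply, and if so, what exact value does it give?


Reduced: x = \frac{5}{6}, 2F1, upper = {1, 1}, lower = {2}, C = \frac{11}{12}. Verdict (x = \frac{5}{6}): the I6 logarithm reduction applies (the logarithm: parameters (1,1;2), x = \frac{5}{6}). Value: \left(-\frac{11}{10}\right) \cdot \ln\left(\frac{1}{6}\right).

Key step: x = \frac{5}{6} and the constant factors (prefactor 11/12) combine into one prefactor.
Ratio: r(k) = \frac{5}{6} * (k+1) (k+1) / [(k+2) (k+1)] ; factor over Q: parameters, x = \frac{5}{6}, and C = \frac{11}{12}.
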